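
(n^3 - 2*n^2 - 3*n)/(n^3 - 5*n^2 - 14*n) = (-n^2 + 2*n + 3)/(-n^2 + 5*n + 14)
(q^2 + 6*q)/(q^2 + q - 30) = q/(q - 5)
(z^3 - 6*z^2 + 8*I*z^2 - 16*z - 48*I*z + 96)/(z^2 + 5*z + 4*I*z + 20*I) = (z^2 + z*(-6 + 4*I) - 24*I)/(z + 5)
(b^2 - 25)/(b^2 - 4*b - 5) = (b + 5)/(b + 1)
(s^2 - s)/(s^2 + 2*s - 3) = s/(s + 3)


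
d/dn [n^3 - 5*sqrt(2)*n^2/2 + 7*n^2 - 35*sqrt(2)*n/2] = 3*n^2 - 5*sqrt(2)*n + 14*n - 35*sqrt(2)/2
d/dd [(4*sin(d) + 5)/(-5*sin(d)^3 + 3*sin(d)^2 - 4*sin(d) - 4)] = (63*sin(d)^2 - 10*sin(3*d) + 4)*cos(d)/(5*sin(d)^3 - 3*sin(d)^2 + 4*sin(d) + 4)^2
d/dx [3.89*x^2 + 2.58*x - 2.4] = 7.78*x + 2.58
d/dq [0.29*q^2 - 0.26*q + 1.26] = 0.58*q - 0.26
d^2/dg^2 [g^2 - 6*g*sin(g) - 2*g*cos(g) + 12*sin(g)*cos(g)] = 6*g*sin(g) + 2*g*cos(g) + 4*sin(g) - 24*sin(2*g) - 12*cos(g) + 2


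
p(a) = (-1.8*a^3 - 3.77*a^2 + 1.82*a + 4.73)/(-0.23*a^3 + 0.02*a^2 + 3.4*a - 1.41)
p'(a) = (-5.4*a^2 - 7.54*a + 1.82)/(-0.23*a^3 + 0.02*a^2 + 3.4*a - 1.41) + (0.69*a^2 - 0.04*a - 3.4)*(-1.8*a^3 - 3.77*a^2 + 1.82*a + 4.73)/(-0.23*a^3 + 0.02*a^2 + 3.4*a - 1.41)^2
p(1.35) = -1.55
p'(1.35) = -5.58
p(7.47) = 13.32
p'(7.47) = -1.52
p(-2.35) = -0.47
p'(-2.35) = 1.67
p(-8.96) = 7.25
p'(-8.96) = 0.12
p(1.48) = -2.28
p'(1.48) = -5.73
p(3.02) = -27.26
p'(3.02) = -53.88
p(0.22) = -7.43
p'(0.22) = -37.64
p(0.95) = 0.92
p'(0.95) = -7.81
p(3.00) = -26.21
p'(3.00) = -50.69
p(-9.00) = 7.25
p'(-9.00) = 0.11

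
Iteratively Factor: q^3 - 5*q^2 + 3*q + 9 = (q - 3)*(q^2 - 2*q - 3) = (q - 3)*(q + 1)*(q - 3)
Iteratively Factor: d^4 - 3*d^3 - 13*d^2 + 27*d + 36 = (d - 4)*(d^3 + d^2 - 9*d - 9) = (d - 4)*(d + 1)*(d^2 - 9) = (d - 4)*(d + 1)*(d + 3)*(d - 3)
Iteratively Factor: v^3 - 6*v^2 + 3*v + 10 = (v + 1)*(v^2 - 7*v + 10) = (v - 2)*(v + 1)*(v - 5)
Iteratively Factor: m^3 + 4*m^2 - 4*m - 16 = (m + 4)*(m^2 - 4) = (m - 2)*(m + 4)*(m + 2)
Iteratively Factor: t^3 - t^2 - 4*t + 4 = (t - 2)*(t^2 + t - 2) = (t - 2)*(t + 2)*(t - 1)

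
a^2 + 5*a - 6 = (a - 1)*(a + 6)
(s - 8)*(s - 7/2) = s^2 - 23*s/2 + 28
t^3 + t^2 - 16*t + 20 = (t - 2)^2*(t + 5)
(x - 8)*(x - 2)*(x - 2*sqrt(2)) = x^3 - 10*x^2 - 2*sqrt(2)*x^2 + 16*x + 20*sqrt(2)*x - 32*sqrt(2)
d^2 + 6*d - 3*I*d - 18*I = (d + 6)*(d - 3*I)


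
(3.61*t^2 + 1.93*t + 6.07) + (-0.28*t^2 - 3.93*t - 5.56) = 3.33*t^2 - 2.0*t + 0.510000000000001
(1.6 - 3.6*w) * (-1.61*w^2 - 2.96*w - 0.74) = 5.796*w^3 + 8.08*w^2 - 2.072*w - 1.184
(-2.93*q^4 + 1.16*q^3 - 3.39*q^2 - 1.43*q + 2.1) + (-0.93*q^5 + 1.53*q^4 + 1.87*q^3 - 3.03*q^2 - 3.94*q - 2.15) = -0.93*q^5 - 1.4*q^4 + 3.03*q^3 - 6.42*q^2 - 5.37*q - 0.0499999999999998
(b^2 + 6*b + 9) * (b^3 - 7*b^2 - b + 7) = b^5 - b^4 - 34*b^3 - 62*b^2 + 33*b + 63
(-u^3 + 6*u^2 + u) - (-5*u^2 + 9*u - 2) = -u^3 + 11*u^2 - 8*u + 2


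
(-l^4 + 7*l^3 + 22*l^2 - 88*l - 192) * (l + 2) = -l^5 + 5*l^4 + 36*l^3 - 44*l^2 - 368*l - 384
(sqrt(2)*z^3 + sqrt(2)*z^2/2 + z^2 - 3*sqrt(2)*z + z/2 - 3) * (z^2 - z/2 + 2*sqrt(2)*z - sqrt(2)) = sqrt(2)*z^5 + 5*z^4 - 5*sqrt(2)*z^3/4 - 65*z^2/4 + 3*sqrt(2)*z^2/2 - 13*sqrt(2)*z/2 + 15*z/2 + 3*sqrt(2)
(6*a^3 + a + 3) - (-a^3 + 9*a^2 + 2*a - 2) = 7*a^3 - 9*a^2 - a + 5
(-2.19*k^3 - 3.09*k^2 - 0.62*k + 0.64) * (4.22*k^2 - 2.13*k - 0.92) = -9.2418*k^5 - 8.3751*k^4 + 5.9801*k^3 + 6.8642*k^2 - 0.7928*k - 0.5888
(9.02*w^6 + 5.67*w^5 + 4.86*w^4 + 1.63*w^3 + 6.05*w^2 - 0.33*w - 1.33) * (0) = 0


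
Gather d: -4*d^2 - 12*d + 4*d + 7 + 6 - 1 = -4*d^2 - 8*d + 12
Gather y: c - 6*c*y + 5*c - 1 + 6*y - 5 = 6*c + y*(6 - 6*c) - 6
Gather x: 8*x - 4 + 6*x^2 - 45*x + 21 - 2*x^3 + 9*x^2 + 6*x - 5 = -2*x^3 + 15*x^2 - 31*x + 12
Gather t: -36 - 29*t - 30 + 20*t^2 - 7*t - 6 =20*t^2 - 36*t - 72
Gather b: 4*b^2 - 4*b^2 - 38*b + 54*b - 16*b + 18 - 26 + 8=0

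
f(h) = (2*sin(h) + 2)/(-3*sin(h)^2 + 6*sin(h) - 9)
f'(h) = (6*sin(h)*cos(h) - 6*cos(h))*(2*sin(h) + 2)/(-3*sin(h)^2 + 6*sin(h) - 9)^2 + 2*cos(h)/(-3*sin(h)^2 + 6*sin(h) - 9)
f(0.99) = -0.60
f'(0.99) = -0.23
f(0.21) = -0.31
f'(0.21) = -0.43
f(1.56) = -0.67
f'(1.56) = -0.00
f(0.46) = -0.42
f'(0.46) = -0.44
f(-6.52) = -0.14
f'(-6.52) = -0.28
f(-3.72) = -0.47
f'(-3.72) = 0.41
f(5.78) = -0.08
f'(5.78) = -0.19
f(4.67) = -0.00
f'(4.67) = 0.00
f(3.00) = -0.28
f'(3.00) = 0.41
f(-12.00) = -0.46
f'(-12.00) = -0.42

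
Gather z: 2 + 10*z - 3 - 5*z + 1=5*z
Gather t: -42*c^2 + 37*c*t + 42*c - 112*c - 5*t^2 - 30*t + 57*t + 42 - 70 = -42*c^2 - 70*c - 5*t^2 + t*(37*c + 27) - 28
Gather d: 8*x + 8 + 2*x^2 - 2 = 2*x^2 + 8*x + 6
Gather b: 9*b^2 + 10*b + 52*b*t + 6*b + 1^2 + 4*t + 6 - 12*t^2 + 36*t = 9*b^2 + b*(52*t + 16) - 12*t^2 + 40*t + 7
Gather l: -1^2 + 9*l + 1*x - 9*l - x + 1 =0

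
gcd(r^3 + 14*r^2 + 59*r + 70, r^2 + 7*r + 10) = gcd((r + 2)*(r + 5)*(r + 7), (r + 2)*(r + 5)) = r^2 + 7*r + 10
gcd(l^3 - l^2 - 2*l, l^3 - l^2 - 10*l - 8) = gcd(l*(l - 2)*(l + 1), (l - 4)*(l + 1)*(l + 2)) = l + 1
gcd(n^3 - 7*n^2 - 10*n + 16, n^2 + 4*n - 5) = n - 1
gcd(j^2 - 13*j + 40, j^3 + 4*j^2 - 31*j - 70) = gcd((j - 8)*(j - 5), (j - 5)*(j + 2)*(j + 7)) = j - 5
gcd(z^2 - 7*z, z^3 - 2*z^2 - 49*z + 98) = z - 7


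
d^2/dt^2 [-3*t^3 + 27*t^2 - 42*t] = 54 - 18*t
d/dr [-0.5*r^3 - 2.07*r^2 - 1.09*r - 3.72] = -1.5*r^2 - 4.14*r - 1.09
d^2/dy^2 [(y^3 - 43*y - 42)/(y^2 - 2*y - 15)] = 24*(-2*y^3 - 3*y^2 - 84*y + 41)/(y^6 - 6*y^5 - 33*y^4 + 172*y^3 + 495*y^2 - 1350*y - 3375)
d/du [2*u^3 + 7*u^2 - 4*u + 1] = 6*u^2 + 14*u - 4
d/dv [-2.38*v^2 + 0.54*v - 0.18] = 0.54 - 4.76*v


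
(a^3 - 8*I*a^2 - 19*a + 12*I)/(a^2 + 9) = (a^2 - 5*I*a - 4)/(a + 3*I)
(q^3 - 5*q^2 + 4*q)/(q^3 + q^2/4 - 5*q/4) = 4*(q - 4)/(4*q + 5)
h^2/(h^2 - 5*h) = h/(h - 5)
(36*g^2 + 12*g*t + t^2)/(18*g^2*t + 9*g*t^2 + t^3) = (6*g + t)/(t*(3*g + t))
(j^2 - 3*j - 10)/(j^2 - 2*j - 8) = (j - 5)/(j - 4)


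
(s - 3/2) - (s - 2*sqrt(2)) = -3/2 + 2*sqrt(2)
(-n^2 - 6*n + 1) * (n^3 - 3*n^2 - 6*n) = -n^5 - 3*n^4 + 25*n^3 + 33*n^2 - 6*n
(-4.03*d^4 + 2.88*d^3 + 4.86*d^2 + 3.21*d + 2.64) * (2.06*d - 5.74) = -8.3018*d^5 + 29.065*d^4 - 6.5196*d^3 - 21.2838*d^2 - 12.987*d - 15.1536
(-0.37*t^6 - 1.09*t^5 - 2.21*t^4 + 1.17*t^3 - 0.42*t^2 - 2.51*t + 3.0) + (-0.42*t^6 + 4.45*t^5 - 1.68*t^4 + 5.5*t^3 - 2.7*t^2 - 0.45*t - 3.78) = -0.79*t^6 + 3.36*t^5 - 3.89*t^4 + 6.67*t^3 - 3.12*t^2 - 2.96*t - 0.78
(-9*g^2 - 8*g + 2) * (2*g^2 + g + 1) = -18*g^4 - 25*g^3 - 13*g^2 - 6*g + 2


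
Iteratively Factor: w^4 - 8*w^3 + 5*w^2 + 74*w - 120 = (w - 5)*(w^3 - 3*w^2 - 10*w + 24) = (w - 5)*(w + 3)*(w^2 - 6*w + 8) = (w - 5)*(w - 2)*(w + 3)*(w - 4)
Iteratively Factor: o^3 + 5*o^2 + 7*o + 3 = (o + 1)*(o^2 + 4*o + 3) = (o + 1)^2*(o + 3)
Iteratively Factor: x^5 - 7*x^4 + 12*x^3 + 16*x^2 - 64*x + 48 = (x - 3)*(x^4 - 4*x^3 + 16*x - 16) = (x - 3)*(x - 2)*(x^3 - 2*x^2 - 4*x + 8) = (x - 3)*(x - 2)^2*(x^2 - 4) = (x - 3)*(x - 2)^2*(x + 2)*(x - 2)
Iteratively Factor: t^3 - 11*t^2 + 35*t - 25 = (t - 5)*(t^2 - 6*t + 5) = (t - 5)*(t - 1)*(t - 5)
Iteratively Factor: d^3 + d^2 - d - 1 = (d + 1)*(d^2 - 1) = (d - 1)*(d + 1)*(d + 1)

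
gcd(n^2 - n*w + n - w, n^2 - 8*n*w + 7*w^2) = -n + w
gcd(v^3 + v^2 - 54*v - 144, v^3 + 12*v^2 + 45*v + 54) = v^2 + 9*v + 18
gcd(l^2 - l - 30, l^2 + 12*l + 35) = l + 5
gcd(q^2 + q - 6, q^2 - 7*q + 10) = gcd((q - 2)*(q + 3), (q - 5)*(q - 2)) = q - 2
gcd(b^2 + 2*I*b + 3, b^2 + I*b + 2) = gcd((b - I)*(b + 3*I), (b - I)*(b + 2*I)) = b - I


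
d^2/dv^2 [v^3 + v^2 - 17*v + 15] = 6*v + 2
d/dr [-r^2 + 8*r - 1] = 8 - 2*r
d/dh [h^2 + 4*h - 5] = 2*h + 4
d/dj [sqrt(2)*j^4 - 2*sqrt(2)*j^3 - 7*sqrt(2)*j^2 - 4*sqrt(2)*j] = sqrt(2)*(4*j^3 - 6*j^2 - 14*j - 4)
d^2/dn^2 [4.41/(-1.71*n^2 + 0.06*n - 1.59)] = (25.790562*n^2 - 0.904932*n - 4.41*(3.42*n - 0.06)*(6.84*n - 0.12) + 23.980698)/(1.71*n^2 - 0.06*n + 1.59)^3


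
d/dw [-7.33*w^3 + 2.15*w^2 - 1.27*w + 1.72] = -21.99*w^2 + 4.3*w - 1.27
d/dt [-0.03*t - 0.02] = -0.0300000000000000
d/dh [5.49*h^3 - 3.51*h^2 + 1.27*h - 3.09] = 16.47*h^2 - 7.02*h + 1.27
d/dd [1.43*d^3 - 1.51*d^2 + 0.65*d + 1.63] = 4.29*d^2 - 3.02*d + 0.65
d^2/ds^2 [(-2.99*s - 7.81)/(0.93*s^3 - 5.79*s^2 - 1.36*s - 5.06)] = (-15.516306*s^5 + 15.54309*s^4 + 464.83449*s^3 - 1680.514902*s^2 - 63.912816*s + 469.886604)/(0.804357*s^9 - 15.023313*s^8 + 90.003447*s^7 - 163.294569*s^6 + 31.861548*s^5 - 502.624062*s^4 - 170.148196*s^3 - 472.81146*s^2 - 104.462688*s - 129.554216)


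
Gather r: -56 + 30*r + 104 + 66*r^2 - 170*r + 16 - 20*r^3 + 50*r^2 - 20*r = -20*r^3 + 116*r^2 - 160*r + 64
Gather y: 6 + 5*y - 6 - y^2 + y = -y^2 + 6*y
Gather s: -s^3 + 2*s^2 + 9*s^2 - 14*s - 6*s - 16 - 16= -s^3 + 11*s^2 - 20*s - 32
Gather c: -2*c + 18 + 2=20 - 2*c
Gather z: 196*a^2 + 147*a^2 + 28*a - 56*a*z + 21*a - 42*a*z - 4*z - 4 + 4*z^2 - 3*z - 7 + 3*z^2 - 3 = 343*a^2 + 49*a + 7*z^2 + z*(-98*a - 7) - 14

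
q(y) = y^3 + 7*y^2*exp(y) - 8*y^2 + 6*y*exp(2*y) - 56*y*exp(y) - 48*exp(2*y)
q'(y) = 7*y^2*exp(y) + 3*y^2 + 12*y*exp(2*y) - 42*y*exp(y) - 16*y - 90*exp(2*y) - 56*exp(y)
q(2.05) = -2842.40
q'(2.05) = -4841.75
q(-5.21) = -355.94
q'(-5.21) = 166.71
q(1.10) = -541.60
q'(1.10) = -988.67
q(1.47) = -1047.47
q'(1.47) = -1832.08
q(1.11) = -551.57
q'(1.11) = -1005.30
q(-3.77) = -160.16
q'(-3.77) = 107.54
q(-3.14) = -99.36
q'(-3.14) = 85.85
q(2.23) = -3860.53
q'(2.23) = -6558.32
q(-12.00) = -2879.99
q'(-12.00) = 624.01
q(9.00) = 394470390.11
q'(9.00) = 1182957253.63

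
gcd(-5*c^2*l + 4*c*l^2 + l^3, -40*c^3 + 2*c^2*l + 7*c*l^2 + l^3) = 5*c + l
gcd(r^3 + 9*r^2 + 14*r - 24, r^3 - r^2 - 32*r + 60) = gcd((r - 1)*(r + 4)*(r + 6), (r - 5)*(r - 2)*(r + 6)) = r + 6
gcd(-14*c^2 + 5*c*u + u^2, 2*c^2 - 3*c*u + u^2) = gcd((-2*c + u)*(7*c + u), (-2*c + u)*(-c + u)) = -2*c + u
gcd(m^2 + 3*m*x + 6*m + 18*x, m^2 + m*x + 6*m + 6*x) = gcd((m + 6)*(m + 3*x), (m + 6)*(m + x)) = m + 6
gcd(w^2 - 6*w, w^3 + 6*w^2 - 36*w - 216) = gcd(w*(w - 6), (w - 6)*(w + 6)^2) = w - 6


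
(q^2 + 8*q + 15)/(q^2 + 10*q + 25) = (q + 3)/(q + 5)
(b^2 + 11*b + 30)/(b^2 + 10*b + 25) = (b + 6)/(b + 5)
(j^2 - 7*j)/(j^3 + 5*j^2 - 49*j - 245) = j/(j^2 + 12*j + 35)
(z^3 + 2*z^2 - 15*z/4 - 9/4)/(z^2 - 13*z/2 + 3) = (4*z^3 + 8*z^2 - 15*z - 9)/(2*(2*z^2 - 13*z + 6))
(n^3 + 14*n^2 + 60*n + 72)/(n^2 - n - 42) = (n^2 + 8*n + 12)/(n - 7)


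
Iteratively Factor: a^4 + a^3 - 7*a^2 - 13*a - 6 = (a + 1)*(a^3 - 7*a - 6) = (a + 1)*(a + 2)*(a^2 - 2*a - 3) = (a + 1)^2*(a + 2)*(a - 3)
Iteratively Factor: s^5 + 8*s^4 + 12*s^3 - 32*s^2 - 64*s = (s)*(s^4 + 8*s^3 + 12*s^2 - 32*s - 64) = s*(s - 2)*(s^3 + 10*s^2 + 32*s + 32) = s*(s - 2)*(s + 2)*(s^2 + 8*s + 16) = s*(s - 2)*(s + 2)*(s + 4)*(s + 4)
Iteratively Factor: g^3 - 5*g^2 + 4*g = (g)*(g^2 - 5*g + 4) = g*(g - 4)*(g - 1)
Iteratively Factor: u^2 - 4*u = (u - 4)*(u)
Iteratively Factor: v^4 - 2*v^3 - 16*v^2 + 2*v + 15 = (v - 1)*(v^3 - v^2 - 17*v - 15) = (v - 1)*(v + 3)*(v^2 - 4*v - 5) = (v - 1)*(v + 1)*(v + 3)*(v - 5)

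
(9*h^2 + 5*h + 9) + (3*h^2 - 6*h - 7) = 12*h^2 - h + 2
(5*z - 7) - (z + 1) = 4*z - 8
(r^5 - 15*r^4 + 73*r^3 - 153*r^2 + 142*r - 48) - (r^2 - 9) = r^5 - 15*r^4 + 73*r^3 - 154*r^2 + 142*r - 39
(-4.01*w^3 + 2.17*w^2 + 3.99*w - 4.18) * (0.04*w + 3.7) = -0.1604*w^4 - 14.7502*w^3 + 8.1886*w^2 + 14.5958*w - 15.466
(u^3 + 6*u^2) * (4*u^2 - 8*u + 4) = 4*u^5 + 16*u^4 - 44*u^3 + 24*u^2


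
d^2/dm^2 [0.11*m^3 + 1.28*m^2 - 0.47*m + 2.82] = 0.66*m + 2.56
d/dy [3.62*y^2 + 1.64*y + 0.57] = 7.24*y + 1.64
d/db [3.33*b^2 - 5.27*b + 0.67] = 6.66*b - 5.27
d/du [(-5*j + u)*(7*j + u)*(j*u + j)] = j*(-35*j^2 + 4*j*u + 2*j + 3*u^2 + 2*u)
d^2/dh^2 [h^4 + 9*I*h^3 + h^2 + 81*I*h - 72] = 12*h^2 + 54*I*h + 2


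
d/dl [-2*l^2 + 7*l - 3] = 7 - 4*l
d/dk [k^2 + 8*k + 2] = 2*k + 8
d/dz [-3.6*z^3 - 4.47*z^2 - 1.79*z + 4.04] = -10.8*z^2 - 8.94*z - 1.79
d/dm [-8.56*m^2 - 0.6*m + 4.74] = -17.12*m - 0.6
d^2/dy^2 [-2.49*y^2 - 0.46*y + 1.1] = -4.98000000000000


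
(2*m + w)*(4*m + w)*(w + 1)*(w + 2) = 8*m^2*w^2 + 24*m^2*w + 16*m^2 + 6*m*w^3 + 18*m*w^2 + 12*m*w + w^4 + 3*w^3 + 2*w^2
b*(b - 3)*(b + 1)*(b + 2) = b^4 - 7*b^2 - 6*b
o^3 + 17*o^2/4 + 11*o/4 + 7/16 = (o + 1/4)*(o + 1/2)*(o + 7/2)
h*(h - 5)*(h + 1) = h^3 - 4*h^2 - 5*h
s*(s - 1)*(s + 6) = s^3 + 5*s^2 - 6*s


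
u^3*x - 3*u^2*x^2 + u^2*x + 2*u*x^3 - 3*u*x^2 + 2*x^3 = (u - 2*x)*(u - x)*(u*x + x)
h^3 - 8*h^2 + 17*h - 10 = (h - 5)*(h - 2)*(h - 1)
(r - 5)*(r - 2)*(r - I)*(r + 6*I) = r^4 - 7*r^3 + 5*I*r^3 + 16*r^2 - 35*I*r^2 - 42*r + 50*I*r + 60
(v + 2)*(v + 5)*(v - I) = v^3 + 7*v^2 - I*v^2 + 10*v - 7*I*v - 10*I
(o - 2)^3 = o^3 - 6*o^2 + 12*o - 8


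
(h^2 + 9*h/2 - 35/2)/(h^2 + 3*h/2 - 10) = (h + 7)/(h + 4)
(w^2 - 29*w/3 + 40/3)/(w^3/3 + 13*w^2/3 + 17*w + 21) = (3*w^2 - 29*w + 40)/(w^3 + 13*w^2 + 51*w + 63)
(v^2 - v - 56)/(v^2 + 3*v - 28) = (v - 8)/(v - 4)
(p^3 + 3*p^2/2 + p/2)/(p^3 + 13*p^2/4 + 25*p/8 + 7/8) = 4*p/(4*p + 7)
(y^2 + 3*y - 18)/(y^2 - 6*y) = (y^2 + 3*y - 18)/(y*(y - 6))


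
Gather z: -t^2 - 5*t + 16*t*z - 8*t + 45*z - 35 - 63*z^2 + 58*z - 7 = -t^2 - 13*t - 63*z^2 + z*(16*t + 103) - 42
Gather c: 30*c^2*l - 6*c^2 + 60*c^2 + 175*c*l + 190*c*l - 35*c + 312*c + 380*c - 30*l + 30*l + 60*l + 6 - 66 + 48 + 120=c^2*(30*l + 54) + c*(365*l + 657) + 60*l + 108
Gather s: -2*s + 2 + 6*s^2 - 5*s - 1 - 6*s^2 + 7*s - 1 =0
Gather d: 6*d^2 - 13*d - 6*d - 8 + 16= 6*d^2 - 19*d + 8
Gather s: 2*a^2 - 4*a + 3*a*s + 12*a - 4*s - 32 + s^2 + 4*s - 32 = 2*a^2 + 3*a*s + 8*a + s^2 - 64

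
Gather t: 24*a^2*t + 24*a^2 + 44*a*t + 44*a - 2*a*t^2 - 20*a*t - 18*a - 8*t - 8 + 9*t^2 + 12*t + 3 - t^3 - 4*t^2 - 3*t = 24*a^2 + 26*a - t^3 + t^2*(5 - 2*a) + t*(24*a^2 + 24*a + 1) - 5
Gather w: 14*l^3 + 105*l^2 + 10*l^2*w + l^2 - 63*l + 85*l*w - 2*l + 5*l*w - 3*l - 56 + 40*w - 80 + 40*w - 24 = 14*l^3 + 106*l^2 - 68*l + w*(10*l^2 + 90*l + 80) - 160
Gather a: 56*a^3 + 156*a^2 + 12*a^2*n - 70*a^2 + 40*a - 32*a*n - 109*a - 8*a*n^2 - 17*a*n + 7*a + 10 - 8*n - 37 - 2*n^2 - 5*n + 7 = 56*a^3 + a^2*(12*n + 86) + a*(-8*n^2 - 49*n - 62) - 2*n^2 - 13*n - 20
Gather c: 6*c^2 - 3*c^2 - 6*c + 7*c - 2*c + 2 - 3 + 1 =3*c^2 - c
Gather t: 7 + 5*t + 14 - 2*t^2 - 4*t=-2*t^2 + t + 21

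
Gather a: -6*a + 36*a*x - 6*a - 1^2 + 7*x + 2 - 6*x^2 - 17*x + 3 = a*(36*x - 12) - 6*x^2 - 10*x + 4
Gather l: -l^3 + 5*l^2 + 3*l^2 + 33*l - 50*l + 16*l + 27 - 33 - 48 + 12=-l^3 + 8*l^2 - l - 42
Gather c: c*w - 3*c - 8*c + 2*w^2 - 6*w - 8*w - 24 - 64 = c*(w - 11) + 2*w^2 - 14*w - 88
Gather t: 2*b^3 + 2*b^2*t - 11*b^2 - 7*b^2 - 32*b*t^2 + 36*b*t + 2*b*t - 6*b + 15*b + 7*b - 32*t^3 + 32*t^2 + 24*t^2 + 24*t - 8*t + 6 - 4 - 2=2*b^3 - 18*b^2 + 16*b - 32*t^3 + t^2*(56 - 32*b) + t*(2*b^2 + 38*b + 16)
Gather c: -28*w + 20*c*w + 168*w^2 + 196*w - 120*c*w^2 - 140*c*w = c*(-120*w^2 - 120*w) + 168*w^2 + 168*w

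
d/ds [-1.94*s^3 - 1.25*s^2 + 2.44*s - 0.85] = -5.82*s^2 - 2.5*s + 2.44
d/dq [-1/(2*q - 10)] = 1/(2*(q - 5)^2)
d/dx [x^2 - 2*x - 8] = 2*x - 2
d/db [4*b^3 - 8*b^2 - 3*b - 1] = 12*b^2 - 16*b - 3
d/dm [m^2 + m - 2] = 2*m + 1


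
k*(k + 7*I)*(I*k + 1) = I*k^3 - 6*k^2 + 7*I*k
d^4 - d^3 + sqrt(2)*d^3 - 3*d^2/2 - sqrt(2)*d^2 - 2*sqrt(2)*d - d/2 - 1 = (d - 2)*(d + 1)*(d + sqrt(2)/2)^2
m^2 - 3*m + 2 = (m - 2)*(m - 1)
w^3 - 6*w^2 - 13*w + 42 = (w - 7)*(w - 2)*(w + 3)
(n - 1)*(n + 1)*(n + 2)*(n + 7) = n^4 + 9*n^3 + 13*n^2 - 9*n - 14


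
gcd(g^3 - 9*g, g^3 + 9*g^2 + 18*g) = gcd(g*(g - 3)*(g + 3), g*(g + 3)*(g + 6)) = g^2 + 3*g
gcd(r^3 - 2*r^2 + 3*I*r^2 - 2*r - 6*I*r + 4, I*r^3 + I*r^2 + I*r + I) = r + I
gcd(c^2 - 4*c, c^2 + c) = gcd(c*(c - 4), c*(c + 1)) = c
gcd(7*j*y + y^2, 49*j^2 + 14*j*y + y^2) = 7*j + y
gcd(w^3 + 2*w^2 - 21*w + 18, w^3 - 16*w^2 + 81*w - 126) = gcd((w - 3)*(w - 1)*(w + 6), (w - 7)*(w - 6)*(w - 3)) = w - 3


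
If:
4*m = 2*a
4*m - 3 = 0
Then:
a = 3/2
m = 3/4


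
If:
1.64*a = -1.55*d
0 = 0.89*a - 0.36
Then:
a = 0.40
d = -0.43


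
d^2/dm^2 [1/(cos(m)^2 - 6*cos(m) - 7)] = (8*sin(m)^4 - 132*sin(m)^2 - 39*cos(m) - 9*cos(3*m) - 48)/(2*(sin(m)^2 + 6*cos(m) + 6)^3)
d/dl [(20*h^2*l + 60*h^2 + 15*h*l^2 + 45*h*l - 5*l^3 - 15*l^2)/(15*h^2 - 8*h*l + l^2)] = 5*(60*h^4 + 90*h^3*l + 231*h^3 - 73*h^2*l^2 - 114*h^2*l + 16*h*l^3 + 15*h*l^2 - l^4)/(225*h^4 - 240*h^3*l + 94*h^2*l^2 - 16*h*l^3 + l^4)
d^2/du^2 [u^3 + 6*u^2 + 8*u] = 6*u + 12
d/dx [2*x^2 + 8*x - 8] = 4*x + 8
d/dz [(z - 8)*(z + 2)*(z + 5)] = 3*z^2 - 2*z - 46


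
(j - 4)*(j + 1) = j^2 - 3*j - 4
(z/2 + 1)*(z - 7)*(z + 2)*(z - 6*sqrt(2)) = z^4/2 - 3*sqrt(2)*z^3 - 3*z^3/2 - 12*z^2 + 9*sqrt(2)*z^2 - 14*z + 72*sqrt(2)*z + 84*sqrt(2)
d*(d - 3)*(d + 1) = d^3 - 2*d^2 - 3*d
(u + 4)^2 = u^2 + 8*u + 16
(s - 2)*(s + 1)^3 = s^4 + s^3 - 3*s^2 - 5*s - 2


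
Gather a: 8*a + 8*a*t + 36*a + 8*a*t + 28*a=a*(16*t + 72)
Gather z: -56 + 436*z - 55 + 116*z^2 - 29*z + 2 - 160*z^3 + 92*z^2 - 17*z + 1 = -160*z^3 + 208*z^2 + 390*z - 108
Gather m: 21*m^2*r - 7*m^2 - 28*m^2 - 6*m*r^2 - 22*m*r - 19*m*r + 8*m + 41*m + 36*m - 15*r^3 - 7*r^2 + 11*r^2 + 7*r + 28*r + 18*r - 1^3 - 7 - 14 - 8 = m^2*(21*r - 35) + m*(-6*r^2 - 41*r + 85) - 15*r^3 + 4*r^2 + 53*r - 30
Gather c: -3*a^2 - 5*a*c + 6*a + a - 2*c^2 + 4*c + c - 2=-3*a^2 + 7*a - 2*c^2 + c*(5 - 5*a) - 2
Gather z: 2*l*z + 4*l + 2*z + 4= 4*l + z*(2*l + 2) + 4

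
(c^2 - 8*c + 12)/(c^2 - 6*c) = (c - 2)/c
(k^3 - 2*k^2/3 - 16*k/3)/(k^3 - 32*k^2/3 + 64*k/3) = (k + 2)/(k - 8)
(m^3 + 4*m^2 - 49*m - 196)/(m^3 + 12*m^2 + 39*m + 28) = (m - 7)/(m + 1)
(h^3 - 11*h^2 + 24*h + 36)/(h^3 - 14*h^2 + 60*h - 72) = (h + 1)/(h - 2)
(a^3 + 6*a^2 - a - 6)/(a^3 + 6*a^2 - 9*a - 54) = (a^2 - 1)/(a^2 - 9)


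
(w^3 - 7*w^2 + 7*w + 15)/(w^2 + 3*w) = (w^3 - 7*w^2 + 7*w + 15)/(w*(w + 3))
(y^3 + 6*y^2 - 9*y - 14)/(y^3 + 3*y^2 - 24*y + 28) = (y + 1)/(y - 2)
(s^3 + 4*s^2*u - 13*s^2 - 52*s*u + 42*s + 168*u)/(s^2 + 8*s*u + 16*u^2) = (s^2 - 13*s + 42)/(s + 4*u)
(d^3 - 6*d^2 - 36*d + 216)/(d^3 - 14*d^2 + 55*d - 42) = (d^2 - 36)/(d^2 - 8*d + 7)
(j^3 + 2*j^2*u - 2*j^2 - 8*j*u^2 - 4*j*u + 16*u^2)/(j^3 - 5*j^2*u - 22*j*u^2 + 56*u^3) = (2 - j)/(-j + 7*u)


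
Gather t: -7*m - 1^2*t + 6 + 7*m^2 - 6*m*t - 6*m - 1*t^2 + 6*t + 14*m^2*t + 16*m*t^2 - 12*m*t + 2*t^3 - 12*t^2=7*m^2 - 13*m + 2*t^3 + t^2*(16*m - 13) + t*(14*m^2 - 18*m + 5) + 6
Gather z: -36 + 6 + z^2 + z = z^2 + z - 30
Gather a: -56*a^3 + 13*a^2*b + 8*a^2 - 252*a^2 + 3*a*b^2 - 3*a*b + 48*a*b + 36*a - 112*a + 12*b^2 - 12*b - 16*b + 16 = -56*a^3 + a^2*(13*b - 244) + a*(3*b^2 + 45*b - 76) + 12*b^2 - 28*b + 16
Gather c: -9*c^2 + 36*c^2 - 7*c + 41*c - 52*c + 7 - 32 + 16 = 27*c^2 - 18*c - 9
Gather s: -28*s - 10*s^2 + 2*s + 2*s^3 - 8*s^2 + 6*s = 2*s^3 - 18*s^2 - 20*s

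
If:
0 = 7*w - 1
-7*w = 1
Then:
No Solution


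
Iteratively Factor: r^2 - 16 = (r - 4)*(r + 4)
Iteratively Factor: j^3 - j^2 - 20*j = (j)*(j^2 - j - 20) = j*(j - 5)*(j + 4)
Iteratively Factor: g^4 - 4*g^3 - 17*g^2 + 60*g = (g)*(g^3 - 4*g^2 - 17*g + 60) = g*(g + 4)*(g^2 - 8*g + 15) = g*(g - 5)*(g + 4)*(g - 3)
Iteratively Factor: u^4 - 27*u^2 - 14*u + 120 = (u - 2)*(u^3 + 2*u^2 - 23*u - 60) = (u - 2)*(u + 4)*(u^2 - 2*u - 15) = (u - 5)*(u - 2)*(u + 4)*(u + 3)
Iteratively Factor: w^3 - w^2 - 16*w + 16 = (w + 4)*(w^2 - 5*w + 4) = (w - 4)*(w + 4)*(w - 1)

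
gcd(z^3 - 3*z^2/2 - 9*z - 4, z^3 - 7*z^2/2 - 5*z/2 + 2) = z - 4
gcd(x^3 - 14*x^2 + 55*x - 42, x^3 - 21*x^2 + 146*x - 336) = x^2 - 13*x + 42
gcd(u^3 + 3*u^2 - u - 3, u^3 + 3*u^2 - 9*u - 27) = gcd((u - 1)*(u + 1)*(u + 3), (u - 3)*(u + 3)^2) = u + 3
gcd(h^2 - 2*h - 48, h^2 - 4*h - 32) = h - 8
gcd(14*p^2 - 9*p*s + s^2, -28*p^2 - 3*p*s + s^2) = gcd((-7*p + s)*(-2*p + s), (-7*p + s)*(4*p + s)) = 7*p - s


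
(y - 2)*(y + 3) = y^2 + y - 6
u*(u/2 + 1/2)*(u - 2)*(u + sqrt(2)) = u^4/2 - u^3/2 + sqrt(2)*u^3/2 - u^2 - sqrt(2)*u^2/2 - sqrt(2)*u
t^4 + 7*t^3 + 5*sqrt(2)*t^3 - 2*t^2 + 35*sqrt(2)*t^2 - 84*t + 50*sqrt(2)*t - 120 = (t + 2)*(t + 5)*(t - sqrt(2))*(t + 6*sqrt(2))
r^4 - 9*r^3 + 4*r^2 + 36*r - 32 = (r - 8)*(r - 2)*(r - 1)*(r + 2)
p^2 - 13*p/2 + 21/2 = (p - 7/2)*(p - 3)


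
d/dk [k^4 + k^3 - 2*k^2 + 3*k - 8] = 4*k^3 + 3*k^2 - 4*k + 3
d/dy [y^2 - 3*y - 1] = 2*y - 3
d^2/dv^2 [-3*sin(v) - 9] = 3*sin(v)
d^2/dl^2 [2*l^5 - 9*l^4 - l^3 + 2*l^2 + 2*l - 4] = 40*l^3 - 108*l^2 - 6*l + 4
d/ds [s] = 1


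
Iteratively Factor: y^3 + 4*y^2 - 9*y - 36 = (y - 3)*(y^2 + 7*y + 12) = (y - 3)*(y + 3)*(y + 4)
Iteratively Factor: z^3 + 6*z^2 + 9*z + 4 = (z + 4)*(z^2 + 2*z + 1) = (z + 1)*(z + 4)*(z + 1)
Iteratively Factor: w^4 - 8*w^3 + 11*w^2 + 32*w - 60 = (w - 5)*(w^3 - 3*w^2 - 4*w + 12) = (w - 5)*(w + 2)*(w^2 - 5*w + 6) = (w - 5)*(w - 3)*(w + 2)*(w - 2)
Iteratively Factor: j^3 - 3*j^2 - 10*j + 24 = (j - 2)*(j^2 - j - 12) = (j - 2)*(j + 3)*(j - 4)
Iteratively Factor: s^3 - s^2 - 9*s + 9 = (s + 3)*(s^2 - 4*s + 3) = (s - 3)*(s + 3)*(s - 1)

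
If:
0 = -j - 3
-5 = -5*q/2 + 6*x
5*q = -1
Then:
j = -3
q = -1/5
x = -11/12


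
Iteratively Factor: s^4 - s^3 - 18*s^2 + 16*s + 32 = (s - 4)*(s^3 + 3*s^2 - 6*s - 8) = (s - 4)*(s + 4)*(s^2 - s - 2) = (s - 4)*(s + 1)*(s + 4)*(s - 2)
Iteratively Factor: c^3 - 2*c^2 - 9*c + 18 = (c + 3)*(c^2 - 5*c + 6) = (c - 2)*(c + 3)*(c - 3)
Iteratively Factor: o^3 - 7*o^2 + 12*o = (o)*(o^2 - 7*o + 12) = o*(o - 4)*(o - 3)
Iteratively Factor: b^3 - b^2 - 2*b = (b - 2)*(b^2 + b) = (b - 2)*(b + 1)*(b)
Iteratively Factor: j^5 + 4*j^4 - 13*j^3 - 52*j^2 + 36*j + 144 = (j + 3)*(j^4 + j^3 - 16*j^2 - 4*j + 48) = (j + 2)*(j + 3)*(j^3 - j^2 - 14*j + 24) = (j - 2)*(j + 2)*(j + 3)*(j^2 + j - 12) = (j - 2)*(j + 2)*(j + 3)*(j + 4)*(j - 3)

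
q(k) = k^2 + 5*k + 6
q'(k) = 2*k + 5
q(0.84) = 10.91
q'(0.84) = 6.68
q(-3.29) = 0.37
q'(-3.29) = -1.58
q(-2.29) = -0.21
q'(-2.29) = 0.42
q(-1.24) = 1.34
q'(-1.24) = 2.52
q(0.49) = 8.69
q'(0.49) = 5.98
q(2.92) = 29.13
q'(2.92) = 10.84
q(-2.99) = -0.01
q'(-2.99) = -0.98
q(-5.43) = 8.33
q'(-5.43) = -5.86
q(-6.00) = 12.00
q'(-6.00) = -7.00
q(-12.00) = 90.00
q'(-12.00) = -19.00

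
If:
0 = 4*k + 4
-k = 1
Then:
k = -1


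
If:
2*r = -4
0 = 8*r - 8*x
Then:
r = -2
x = -2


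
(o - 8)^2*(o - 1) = o^3 - 17*o^2 + 80*o - 64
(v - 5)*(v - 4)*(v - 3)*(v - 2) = v^4 - 14*v^3 + 71*v^2 - 154*v + 120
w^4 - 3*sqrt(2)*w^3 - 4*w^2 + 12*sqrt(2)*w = w*(w - 2)*(w + 2)*(w - 3*sqrt(2))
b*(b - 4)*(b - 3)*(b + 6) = b^4 - b^3 - 30*b^2 + 72*b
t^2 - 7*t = t*(t - 7)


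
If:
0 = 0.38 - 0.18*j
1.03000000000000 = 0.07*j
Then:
No Solution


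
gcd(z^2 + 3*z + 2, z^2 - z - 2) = z + 1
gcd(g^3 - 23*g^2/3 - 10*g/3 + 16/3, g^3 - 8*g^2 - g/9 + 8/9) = g - 8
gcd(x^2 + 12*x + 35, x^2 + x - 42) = x + 7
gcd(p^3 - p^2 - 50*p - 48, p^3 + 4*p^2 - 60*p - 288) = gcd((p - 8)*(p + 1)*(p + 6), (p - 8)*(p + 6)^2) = p^2 - 2*p - 48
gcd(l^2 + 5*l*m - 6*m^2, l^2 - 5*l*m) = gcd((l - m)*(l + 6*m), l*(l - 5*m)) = 1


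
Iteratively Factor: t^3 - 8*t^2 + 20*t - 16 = (t - 2)*(t^2 - 6*t + 8) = (t - 4)*(t - 2)*(t - 2)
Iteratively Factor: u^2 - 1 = (u - 1)*(u + 1)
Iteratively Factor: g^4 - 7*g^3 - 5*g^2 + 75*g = (g - 5)*(g^3 - 2*g^2 - 15*g) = g*(g - 5)*(g^2 - 2*g - 15) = g*(g - 5)*(g + 3)*(g - 5)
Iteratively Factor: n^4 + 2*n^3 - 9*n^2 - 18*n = (n)*(n^3 + 2*n^2 - 9*n - 18) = n*(n - 3)*(n^2 + 5*n + 6) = n*(n - 3)*(n + 3)*(n + 2)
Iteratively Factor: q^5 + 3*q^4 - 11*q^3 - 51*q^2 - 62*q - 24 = (q + 1)*(q^4 + 2*q^3 - 13*q^2 - 38*q - 24) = (q + 1)*(q + 2)*(q^3 - 13*q - 12) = (q - 4)*(q + 1)*(q + 2)*(q^2 + 4*q + 3) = (q - 4)*(q + 1)*(q + 2)*(q + 3)*(q + 1)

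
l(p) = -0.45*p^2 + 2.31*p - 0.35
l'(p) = 2.31 - 0.9*p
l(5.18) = -0.46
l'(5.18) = -2.35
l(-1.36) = -4.32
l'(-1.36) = 3.53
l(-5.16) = -24.25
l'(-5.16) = 6.95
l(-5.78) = -28.74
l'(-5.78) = 7.51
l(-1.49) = -4.79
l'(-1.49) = 3.65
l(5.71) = -1.83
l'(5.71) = -2.83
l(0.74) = 1.11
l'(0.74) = 1.64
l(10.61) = -26.50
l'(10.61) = -7.24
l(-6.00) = -30.41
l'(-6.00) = 7.71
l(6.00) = -2.69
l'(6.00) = -3.09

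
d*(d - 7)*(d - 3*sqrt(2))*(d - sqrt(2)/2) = d^4 - 7*d^3 - 7*sqrt(2)*d^3/2 + 3*d^2 + 49*sqrt(2)*d^2/2 - 21*d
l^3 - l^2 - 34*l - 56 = (l - 7)*(l + 2)*(l + 4)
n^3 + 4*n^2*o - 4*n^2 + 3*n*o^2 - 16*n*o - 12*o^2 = (n - 4)*(n + o)*(n + 3*o)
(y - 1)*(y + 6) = y^2 + 5*y - 6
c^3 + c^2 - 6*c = c*(c - 2)*(c + 3)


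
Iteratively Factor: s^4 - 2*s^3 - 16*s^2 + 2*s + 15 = (s + 3)*(s^3 - 5*s^2 - s + 5) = (s - 1)*(s + 3)*(s^2 - 4*s - 5) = (s - 1)*(s + 1)*(s + 3)*(s - 5)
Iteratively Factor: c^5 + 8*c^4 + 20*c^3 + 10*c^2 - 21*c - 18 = (c - 1)*(c^4 + 9*c^3 + 29*c^2 + 39*c + 18) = (c - 1)*(c + 1)*(c^3 + 8*c^2 + 21*c + 18) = (c - 1)*(c + 1)*(c + 2)*(c^2 + 6*c + 9) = (c - 1)*(c + 1)*(c + 2)*(c + 3)*(c + 3)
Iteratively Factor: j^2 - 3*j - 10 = (j - 5)*(j + 2)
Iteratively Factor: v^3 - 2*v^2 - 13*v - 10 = (v + 2)*(v^2 - 4*v - 5) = (v + 1)*(v + 2)*(v - 5)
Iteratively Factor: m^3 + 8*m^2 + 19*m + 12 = (m + 1)*(m^2 + 7*m + 12) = (m + 1)*(m + 4)*(m + 3)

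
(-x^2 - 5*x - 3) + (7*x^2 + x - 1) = 6*x^2 - 4*x - 4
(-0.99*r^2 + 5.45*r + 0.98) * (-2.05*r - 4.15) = 2.0295*r^3 - 7.064*r^2 - 24.6265*r - 4.067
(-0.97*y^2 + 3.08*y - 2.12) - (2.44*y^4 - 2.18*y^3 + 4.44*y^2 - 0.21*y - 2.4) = -2.44*y^4 + 2.18*y^3 - 5.41*y^2 + 3.29*y + 0.28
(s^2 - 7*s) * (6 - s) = -s^3 + 13*s^2 - 42*s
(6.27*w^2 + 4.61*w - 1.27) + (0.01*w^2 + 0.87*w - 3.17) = 6.28*w^2 + 5.48*w - 4.44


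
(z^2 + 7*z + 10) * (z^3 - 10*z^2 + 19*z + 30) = z^5 - 3*z^4 - 41*z^3 + 63*z^2 + 400*z + 300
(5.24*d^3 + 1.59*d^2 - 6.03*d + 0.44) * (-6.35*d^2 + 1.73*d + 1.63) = -33.274*d^5 - 1.0313*d^4 + 49.5824*d^3 - 10.6342*d^2 - 9.0677*d + 0.7172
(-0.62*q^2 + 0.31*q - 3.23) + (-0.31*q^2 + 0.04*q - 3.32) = -0.93*q^2 + 0.35*q - 6.55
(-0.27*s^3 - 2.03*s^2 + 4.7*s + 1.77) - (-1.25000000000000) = -0.27*s^3 - 2.03*s^2 + 4.7*s + 3.02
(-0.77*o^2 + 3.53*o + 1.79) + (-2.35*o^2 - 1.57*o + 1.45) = -3.12*o^2 + 1.96*o + 3.24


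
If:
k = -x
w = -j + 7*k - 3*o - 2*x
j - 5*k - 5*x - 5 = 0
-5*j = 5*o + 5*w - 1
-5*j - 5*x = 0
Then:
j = 5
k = 5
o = 112/5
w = -136/5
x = -5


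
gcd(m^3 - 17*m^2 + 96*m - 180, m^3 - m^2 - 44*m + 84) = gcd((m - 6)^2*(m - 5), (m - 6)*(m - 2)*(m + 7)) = m - 6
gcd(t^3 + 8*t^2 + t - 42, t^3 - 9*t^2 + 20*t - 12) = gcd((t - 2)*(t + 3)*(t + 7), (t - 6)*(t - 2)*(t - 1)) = t - 2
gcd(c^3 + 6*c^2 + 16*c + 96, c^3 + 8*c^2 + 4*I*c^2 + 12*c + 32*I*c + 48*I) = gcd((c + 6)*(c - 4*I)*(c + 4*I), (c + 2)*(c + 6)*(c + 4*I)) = c^2 + c*(6 + 4*I) + 24*I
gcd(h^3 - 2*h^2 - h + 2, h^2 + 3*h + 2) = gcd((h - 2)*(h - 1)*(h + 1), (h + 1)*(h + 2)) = h + 1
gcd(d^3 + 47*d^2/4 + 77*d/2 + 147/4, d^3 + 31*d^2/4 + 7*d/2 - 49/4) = d^2 + 35*d/4 + 49/4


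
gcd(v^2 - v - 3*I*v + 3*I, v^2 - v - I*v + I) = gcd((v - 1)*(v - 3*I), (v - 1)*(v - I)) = v - 1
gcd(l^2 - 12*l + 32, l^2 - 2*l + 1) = 1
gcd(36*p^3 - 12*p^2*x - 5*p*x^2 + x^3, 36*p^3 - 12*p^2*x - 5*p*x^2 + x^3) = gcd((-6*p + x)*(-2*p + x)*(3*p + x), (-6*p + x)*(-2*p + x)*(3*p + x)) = 36*p^3 - 12*p^2*x - 5*p*x^2 + x^3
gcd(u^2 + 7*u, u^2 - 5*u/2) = u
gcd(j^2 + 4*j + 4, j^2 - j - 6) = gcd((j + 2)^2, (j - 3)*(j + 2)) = j + 2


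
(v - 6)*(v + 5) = v^2 - v - 30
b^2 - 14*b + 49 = (b - 7)^2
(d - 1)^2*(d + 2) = d^3 - 3*d + 2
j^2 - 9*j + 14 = (j - 7)*(j - 2)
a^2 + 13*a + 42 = (a + 6)*(a + 7)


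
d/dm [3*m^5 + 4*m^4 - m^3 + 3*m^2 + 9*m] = 15*m^4 + 16*m^3 - 3*m^2 + 6*m + 9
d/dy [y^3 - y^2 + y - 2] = 3*y^2 - 2*y + 1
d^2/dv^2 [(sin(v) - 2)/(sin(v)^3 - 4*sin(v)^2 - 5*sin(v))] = 2*(-2*sin(v)^3 + 17*sin(v)^2 - 76*sin(v) + 116 + 29/sin(v) - 70/sin(v)^2 - 50/sin(v)^3)/((sin(v) - 5)^3*(sin(v) + 1)^2)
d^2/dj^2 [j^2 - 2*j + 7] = 2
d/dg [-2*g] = -2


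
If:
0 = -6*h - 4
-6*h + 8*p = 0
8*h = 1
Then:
No Solution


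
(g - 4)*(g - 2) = g^2 - 6*g + 8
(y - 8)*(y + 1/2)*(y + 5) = y^3 - 5*y^2/2 - 83*y/2 - 20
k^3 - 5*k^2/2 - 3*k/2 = k*(k - 3)*(k + 1/2)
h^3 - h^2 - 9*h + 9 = (h - 3)*(h - 1)*(h + 3)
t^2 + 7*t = t*(t + 7)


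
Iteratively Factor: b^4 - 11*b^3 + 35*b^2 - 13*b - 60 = (b - 5)*(b^3 - 6*b^2 + 5*b + 12) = (b - 5)*(b + 1)*(b^2 - 7*b + 12) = (b - 5)*(b - 4)*(b + 1)*(b - 3)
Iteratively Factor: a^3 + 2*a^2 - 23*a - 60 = (a + 4)*(a^2 - 2*a - 15) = (a - 5)*(a + 4)*(a + 3)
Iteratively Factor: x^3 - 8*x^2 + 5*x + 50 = (x - 5)*(x^2 - 3*x - 10) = (x - 5)*(x + 2)*(x - 5)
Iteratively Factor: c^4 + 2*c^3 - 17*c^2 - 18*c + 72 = (c + 3)*(c^3 - c^2 - 14*c + 24) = (c - 2)*(c + 3)*(c^2 + c - 12) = (c - 2)*(c + 3)*(c + 4)*(c - 3)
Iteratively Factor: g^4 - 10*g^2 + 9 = (g + 3)*(g^3 - 3*g^2 - g + 3) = (g + 1)*(g + 3)*(g^2 - 4*g + 3) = (g - 1)*(g + 1)*(g + 3)*(g - 3)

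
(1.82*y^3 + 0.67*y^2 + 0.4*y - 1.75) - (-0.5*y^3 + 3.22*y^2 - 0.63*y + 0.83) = 2.32*y^3 - 2.55*y^2 + 1.03*y - 2.58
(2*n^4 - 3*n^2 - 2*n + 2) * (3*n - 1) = 6*n^5 - 2*n^4 - 9*n^3 - 3*n^2 + 8*n - 2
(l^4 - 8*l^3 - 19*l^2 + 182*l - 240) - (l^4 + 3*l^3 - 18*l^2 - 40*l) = -11*l^3 - l^2 + 222*l - 240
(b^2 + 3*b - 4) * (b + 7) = b^3 + 10*b^2 + 17*b - 28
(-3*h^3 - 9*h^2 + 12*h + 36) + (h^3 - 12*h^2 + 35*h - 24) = -2*h^3 - 21*h^2 + 47*h + 12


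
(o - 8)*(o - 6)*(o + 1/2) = o^3 - 27*o^2/2 + 41*o + 24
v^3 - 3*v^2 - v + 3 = (v - 3)*(v - 1)*(v + 1)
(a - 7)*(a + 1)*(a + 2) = a^3 - 4*a^2 - 19*a - 14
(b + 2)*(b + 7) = b^2 + 9*b + 14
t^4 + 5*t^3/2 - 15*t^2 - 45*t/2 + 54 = (t - 3)*(t - 3/2)*(t + 3)*(t + 4)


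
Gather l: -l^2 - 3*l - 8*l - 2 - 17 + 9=-l^2 - 11*l - 10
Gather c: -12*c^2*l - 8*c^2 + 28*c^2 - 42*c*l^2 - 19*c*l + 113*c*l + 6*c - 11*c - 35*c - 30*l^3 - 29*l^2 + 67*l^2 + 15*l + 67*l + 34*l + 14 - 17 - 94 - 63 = c^2*(20 - 12*l) + c*(-42*l^2 + 94*l - 40) - 30*l^3 + 38*l^2 + 116*l - 160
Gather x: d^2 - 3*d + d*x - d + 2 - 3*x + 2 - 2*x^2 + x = d^2 - 4*d - 2*x^2 + x*(d - 2) + 4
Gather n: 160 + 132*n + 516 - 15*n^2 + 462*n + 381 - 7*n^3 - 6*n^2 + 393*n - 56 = -7*n^3 - 21*n^2 + 987*n + 1001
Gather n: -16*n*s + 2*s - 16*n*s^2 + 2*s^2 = n*(-16*s^2 - 16*s) + 2*s^2 + 2*s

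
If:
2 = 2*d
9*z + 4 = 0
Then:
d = 1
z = -4/9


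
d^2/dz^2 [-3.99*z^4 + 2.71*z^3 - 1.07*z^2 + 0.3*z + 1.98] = -47.88*z^2 + 16.26*z - 2.14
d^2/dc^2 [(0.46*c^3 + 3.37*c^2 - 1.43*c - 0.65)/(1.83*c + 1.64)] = (3.080988*c^3 + 8.283312*c^2 + 7.423296*c + 22.357766)/(6.128487*c^3 + 16.476588*c^2 + 14.765904*c + 4.410944)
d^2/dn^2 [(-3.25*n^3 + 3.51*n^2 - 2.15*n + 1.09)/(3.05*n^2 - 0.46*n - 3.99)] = (-5.6843418860808e-14*n^5 - 110.62884*n^3 + 281.33772*n^2 - 476.60412*n + 146.64212)/(28.372625*n^6 - 12.83745*n^5 - 109.414785*n^4 + 33.490484*n^3 + 143.136063*n^2 - 21.969738*n - 63.521199)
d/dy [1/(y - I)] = -1/(y - I)^2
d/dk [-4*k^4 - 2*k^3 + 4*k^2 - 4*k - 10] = -16*k^3 - 6*k^2 + 8*k - 4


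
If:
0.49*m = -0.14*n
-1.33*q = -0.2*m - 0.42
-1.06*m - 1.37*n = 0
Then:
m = 0.00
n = 0.00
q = 0.32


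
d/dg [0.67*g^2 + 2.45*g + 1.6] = 1.34*g + 2.45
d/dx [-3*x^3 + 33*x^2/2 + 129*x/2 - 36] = -9*x^2 + 33*x + 129/2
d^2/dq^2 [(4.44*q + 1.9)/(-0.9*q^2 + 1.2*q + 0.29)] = ((1.8*q - 1.2)*(3.6*q - 2.4)*(4.44*q + 1.9) + (23.976*q - 7.236)*(-0.9*q^2 + 1.2*q + 0.29))/(-0.9*q^2 + 1.2*q + 0.29)^3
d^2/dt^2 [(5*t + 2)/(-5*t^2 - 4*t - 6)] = 2*(5*t + 2)*(75*t^2 + 60*t - 4*(5*t + 2)^2 + 90)/(5*t^2 + 4*t + 6)^3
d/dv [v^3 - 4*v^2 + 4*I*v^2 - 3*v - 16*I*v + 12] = 3*v^2 + 8*v*(-1 + I) - 3 - 16*I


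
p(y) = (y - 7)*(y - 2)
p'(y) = 2*y - 9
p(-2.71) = 45.73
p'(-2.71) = -14.42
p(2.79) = -3.33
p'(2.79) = -3.42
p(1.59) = 2.22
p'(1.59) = -5.82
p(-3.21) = 53.19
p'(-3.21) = -15.42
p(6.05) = -3.85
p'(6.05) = 3.10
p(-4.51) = 74.93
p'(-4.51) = -18.02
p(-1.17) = 25.90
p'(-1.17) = -11.34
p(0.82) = 7.29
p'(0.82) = -7.36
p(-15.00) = 374.00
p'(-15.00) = -39.00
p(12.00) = 50.00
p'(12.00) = 15.00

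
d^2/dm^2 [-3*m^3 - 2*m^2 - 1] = -18*m - 4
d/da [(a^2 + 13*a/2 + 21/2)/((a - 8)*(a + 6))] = (-17*a^2 - 234*a - 582)/(2*(a^4 - 4*a^3 - 92*a^2 + 192*a + 2304))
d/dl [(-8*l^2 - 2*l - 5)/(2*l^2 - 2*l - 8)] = (10*l^2 + 74*l + 3)/(2*(l^4 - 2*l^3 - 7*l^2 + 8*l + 16))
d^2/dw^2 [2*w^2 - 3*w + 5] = 4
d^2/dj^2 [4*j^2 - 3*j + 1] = 8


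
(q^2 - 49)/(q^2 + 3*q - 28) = (q - 7)/(q - 4)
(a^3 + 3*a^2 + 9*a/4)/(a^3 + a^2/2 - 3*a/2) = (a + 3/2)/(a - 1)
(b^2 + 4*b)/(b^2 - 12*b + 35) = b*(b + 4)/(b^2 - 12*b + 35)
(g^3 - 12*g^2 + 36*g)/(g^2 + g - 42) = g*(g - 6)/(g + 7)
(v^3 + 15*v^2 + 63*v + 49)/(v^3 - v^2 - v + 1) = (v^2 + 14*v + 49)/(v^2 - 2*v + 1)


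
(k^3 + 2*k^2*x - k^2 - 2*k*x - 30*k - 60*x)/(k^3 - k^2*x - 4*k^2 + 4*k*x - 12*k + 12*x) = (-k^2 - 2*k*x - 5*k - 10*x)/(-k^2 + k*x - 2*k + 2*x)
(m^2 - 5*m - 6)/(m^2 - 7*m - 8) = (m - 6)/(m - 8)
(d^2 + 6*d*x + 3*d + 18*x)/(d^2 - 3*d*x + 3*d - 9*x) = (-d - 6*x)/(-d + 3*x)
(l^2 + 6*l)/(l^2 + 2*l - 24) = l/(l - 4)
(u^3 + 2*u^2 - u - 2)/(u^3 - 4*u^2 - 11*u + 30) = (u^3 + 2*u^2 - u - 2)/(u^3 - 4*u^2 - 11*u + 30)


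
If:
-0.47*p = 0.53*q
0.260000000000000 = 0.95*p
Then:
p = 0.27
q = -0.24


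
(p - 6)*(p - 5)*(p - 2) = p^3 - 13*p^2 + 52*p - 60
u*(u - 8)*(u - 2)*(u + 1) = u^4 - 9*u^3 + 6*u^2 + 16*u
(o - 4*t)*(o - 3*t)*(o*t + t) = o^3*t - 7*o^2*t^2 + o^2*t + 12*o*t^3 - 7*o*t^2 + 12*t^3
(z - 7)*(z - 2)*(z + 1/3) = z^3 - 26*z^2/3 + 11*z + 14/3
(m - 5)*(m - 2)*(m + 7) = m^3 - 39*m + 70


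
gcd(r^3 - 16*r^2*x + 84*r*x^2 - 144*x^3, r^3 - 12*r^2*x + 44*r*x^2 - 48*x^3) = r^2 - 10*r*x + 24*x^2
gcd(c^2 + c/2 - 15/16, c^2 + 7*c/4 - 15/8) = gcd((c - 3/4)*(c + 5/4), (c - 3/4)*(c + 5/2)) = c - 3/4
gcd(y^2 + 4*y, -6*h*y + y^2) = y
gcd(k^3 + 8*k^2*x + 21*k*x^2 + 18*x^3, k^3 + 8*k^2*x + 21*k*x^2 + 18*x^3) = k^3 + 8*k^2*x + 21*k*x^2 + 18*x^3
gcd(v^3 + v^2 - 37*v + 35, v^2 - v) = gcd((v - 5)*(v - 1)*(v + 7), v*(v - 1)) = v - 1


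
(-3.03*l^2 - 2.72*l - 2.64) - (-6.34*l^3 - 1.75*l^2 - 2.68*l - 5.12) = 6.34*l^3 - 1.28*l^2 - 0.04*l + 2.48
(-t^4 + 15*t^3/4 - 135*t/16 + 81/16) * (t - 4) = -t^5 + 31*t^4/4 - 15*t^3 - 135*t^2/16 + 621*t/16 - 81/4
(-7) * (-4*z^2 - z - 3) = 28*z^2 + 7*z + 21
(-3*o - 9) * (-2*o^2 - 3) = 6*o^3 + 18*o^2 + 9*o + 27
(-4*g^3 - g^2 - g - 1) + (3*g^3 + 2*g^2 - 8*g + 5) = -g^3 + g^2 - 9*g + 4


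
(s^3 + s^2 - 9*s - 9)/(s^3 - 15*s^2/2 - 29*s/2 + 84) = 2*(s^2 + 4*s + 3)/(2*s^2 - 9*s - 56)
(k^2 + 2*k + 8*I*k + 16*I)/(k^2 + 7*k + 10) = (k + 8*I)/(k + 5)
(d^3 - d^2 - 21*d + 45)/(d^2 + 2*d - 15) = d - 3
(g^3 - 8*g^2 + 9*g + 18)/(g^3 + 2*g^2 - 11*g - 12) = (g - 6)/(g + 4)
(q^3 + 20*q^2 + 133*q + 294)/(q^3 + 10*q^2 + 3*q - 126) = (q + 7)/(q - 3)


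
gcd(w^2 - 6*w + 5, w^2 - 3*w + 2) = w - 1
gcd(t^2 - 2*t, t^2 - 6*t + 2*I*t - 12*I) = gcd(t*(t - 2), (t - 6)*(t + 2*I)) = 1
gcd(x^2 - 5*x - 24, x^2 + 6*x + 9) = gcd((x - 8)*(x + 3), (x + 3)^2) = x + 3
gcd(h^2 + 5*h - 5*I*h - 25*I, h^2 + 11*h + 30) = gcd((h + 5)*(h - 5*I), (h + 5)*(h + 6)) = h + 5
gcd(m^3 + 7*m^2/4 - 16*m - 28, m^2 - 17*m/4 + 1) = m - 4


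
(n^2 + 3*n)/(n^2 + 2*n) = (n + 3)/(n + 2)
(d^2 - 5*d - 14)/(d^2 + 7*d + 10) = (d - 7)/(d + 5)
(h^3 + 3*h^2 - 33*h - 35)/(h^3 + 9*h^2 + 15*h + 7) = (h - 5)/(h + 1)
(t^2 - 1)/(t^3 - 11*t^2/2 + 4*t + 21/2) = 2*(t - 1)/(2*t^2 - 13*t + 21)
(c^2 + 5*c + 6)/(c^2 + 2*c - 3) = (c + 2)/(c - 1)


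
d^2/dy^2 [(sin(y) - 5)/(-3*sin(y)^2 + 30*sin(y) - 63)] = (sin(y)^5 - 10*sin(y)^4 + 22*sin(y)^3 + 160*sin(y)^2 - 783*sin(y) + 370)/(3*(sin(y)^2 - 10*sin(y) + 21)^3)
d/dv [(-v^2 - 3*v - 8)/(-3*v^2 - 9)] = (-v^2 - 10*v/3 + 3)/(v^4 + 6*v^2 + 9)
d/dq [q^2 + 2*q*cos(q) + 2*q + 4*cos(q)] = -2*q*sin(q) + 2*q - 4*sin(q) + 2*cos(q) + 2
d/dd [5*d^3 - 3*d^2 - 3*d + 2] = 15*d^2 - 6*d - 3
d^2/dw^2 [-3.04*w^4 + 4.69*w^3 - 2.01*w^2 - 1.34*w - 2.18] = -36.48*w^2 + 28.14*w - 4.02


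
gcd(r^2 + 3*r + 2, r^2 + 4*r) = 1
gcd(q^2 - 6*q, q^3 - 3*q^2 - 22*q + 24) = q - 6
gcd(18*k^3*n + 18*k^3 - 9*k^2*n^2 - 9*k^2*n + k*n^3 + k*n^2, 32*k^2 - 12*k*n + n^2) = 1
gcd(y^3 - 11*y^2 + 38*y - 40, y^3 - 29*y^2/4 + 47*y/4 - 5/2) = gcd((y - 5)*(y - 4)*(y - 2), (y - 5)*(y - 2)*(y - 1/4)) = y^2 - 7*y + 10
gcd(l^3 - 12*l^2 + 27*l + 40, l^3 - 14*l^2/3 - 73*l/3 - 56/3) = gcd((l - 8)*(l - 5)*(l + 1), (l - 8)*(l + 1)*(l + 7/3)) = l^2 - 7*l - 8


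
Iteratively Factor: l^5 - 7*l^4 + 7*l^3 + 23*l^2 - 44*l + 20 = (l - 1)*(l^4 - 6*l^3 + l^2 + 24*l - 20) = (l - 5)*(l - 1)*(l^3 - l^2 - 4*l + 4) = (l - 5)*(l - 1)*(l + 2)*(l^2 - 3*l + 2) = (l - 5)*(l - 1)^2*(l + 2)*(l - 2)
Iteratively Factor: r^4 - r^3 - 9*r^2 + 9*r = (r + 3)*(r^3 - 4*r^2 + 3*r) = (r - 1)*(r + 3)*(r^2 - 3*r) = r*(r - 1)*(r + 3)*(r - 3)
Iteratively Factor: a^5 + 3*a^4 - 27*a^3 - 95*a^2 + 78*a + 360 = (a - 5)*(a^4 + 8*a^3 + 13*a^2 - 30*a - 72) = (a - 5)*(a + 4)*(a^3 + 4*a^2 - 3*a - 18) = (a - 5)*(a + 3)*(a + 4)*(a^2 + a - 6) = (a - 5)*(a - 2)*(a + 3)*(a + 4)*(a + 3)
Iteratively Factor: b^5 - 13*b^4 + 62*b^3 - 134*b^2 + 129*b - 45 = (b - 1)*(b^4 - 12*b^3 + 50*b^2 - 84*b + 45) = (b - 5)*(b - 1)*(b^3 - 7*b^2 + 15*b - 9) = (b - 5)*(b - 1)^2*(b^2 - 6*b + 9) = (b - 5)*(b - 3)*(b - 1)^2*(b - 3)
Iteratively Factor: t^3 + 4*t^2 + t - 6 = (t - 1)*(t^2 + 5*t + 6) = (t - 1)*(t + 3)*(t + 2)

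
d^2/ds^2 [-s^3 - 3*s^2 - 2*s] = -6*s - 6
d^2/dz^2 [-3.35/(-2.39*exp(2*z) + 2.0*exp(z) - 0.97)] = ((6.7 - 32.026*exp(z))*(2.39*exp(2*z) - 2.0*exp(z) + 0.97) + 3.35*(4.78*exp(z) - 2.0)*(9.56*exp(z) - 4.0)*exp(z))*exp(z)/(2.39*exp(2*z) - 2.0*exp(z) + 0.97)^3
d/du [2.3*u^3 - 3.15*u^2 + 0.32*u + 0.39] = 6.9*u^2 - 6.3*u + 0.32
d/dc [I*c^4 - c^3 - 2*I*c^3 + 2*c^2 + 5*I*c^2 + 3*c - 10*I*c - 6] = 4*I*c^3 + c^2*(-3 - 6*I) + c*(4 + 10*I) + 3 - 10*I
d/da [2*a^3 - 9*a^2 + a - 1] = 6*a^2 - 18*a + 1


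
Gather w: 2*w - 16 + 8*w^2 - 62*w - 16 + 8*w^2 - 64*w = 16*w^2 - 124*w - 32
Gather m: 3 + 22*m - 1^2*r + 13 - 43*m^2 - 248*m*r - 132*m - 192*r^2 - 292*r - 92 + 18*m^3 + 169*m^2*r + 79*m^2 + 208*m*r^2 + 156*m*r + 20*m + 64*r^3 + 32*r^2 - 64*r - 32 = 18*m^3 + m^2*(169*r + 36) + m*(208*r^2 - 92*r - 90) + 64*r^3 - 160*r^2 - 357*r - 108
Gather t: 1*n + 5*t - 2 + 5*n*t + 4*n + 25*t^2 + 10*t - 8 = 5*n + 25*t^2 + t*(5*n + 15) - 10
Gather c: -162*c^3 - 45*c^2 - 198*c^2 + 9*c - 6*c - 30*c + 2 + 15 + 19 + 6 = -162*c^3 - 243*c^2 - 27*c + 42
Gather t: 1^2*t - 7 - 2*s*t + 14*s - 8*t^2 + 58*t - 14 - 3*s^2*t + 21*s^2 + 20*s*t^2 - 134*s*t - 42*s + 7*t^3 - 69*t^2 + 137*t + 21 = 21*s^2 - 28*s + 7*t^3 + t^2*(20*s - 77) + t*(-3*s^2 - 136*s + 196)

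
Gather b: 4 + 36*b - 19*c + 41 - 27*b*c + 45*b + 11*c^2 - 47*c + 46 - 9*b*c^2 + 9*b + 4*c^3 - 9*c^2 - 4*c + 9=b*(-9*c^2 - 27*c + 90) + 4*c^3 + 2*c^2 - 70*c + 100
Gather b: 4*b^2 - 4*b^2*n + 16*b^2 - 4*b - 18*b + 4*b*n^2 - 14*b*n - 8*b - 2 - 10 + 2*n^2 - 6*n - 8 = b^2*(20 - 4*n) + b*(4*n^2 - 14*n - 30) + 2*n^2 - 6*n - 20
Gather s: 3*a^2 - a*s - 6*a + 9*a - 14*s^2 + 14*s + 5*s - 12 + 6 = 3*a^2 + 3*a - 14*s^2 + s*(19 - a) - 6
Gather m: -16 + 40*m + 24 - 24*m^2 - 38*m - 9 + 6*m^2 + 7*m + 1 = -18*m^2 + 9*m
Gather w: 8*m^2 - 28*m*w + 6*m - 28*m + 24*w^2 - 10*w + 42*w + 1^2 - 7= 8*m^2 - 22*m + 24*w^2 + w*(32 - 28*m) - 6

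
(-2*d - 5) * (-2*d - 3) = 4*d^2 + 16*d + 15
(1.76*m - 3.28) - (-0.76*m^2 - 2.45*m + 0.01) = 0.76*m^2 + 4.21*m - 3.29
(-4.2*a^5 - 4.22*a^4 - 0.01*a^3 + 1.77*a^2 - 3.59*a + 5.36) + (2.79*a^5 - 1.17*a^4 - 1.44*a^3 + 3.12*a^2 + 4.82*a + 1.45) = -1.41*a^5 - 5.39*a^4 - 1.45*a^3 + 4.89*a^2 + 1.23*a + 6.81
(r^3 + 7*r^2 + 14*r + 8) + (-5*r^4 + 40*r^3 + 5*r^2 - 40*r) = -5*r^4 + 41*r^3 + 12*r^2 - 26*r + 8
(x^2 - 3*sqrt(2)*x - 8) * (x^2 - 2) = x^4 - 3*sqrt(2)*x^3 - 10*x^2 + 6*sqrt(2)*x + 16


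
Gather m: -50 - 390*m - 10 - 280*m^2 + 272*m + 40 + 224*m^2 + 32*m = -56*m^2 - 86*m - 20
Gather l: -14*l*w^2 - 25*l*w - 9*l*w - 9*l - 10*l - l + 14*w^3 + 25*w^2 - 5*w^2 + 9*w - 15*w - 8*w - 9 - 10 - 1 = l*(-14*w^2 - 34*w - 20) + 14*w^3 + 20*w^2 - 14*w - 20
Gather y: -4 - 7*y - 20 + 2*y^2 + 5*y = 2*y^2 - 2*y - 24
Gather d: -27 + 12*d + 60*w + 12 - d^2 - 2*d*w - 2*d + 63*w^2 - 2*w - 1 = -d^2 + d*(10 - 2*w) + 63*w^2 + 58*w - 16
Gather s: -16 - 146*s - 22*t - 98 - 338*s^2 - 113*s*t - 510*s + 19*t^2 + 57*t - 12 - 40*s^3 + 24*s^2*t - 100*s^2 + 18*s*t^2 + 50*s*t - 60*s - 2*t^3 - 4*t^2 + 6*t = -40*s^3 + s^2*(24*t - 438) + s*(18*t^2 - 63*t - 716) - 2*t^3 + 15*t^2 + 41*t - 126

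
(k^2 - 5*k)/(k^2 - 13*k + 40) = k/(k - 8)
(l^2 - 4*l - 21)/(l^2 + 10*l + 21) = (l - 7)/(l + 7)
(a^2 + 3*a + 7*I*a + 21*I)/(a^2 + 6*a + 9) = (a + 7*I)/(a + 3)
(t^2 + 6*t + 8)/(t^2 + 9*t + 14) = (t + 4)/(t + 7)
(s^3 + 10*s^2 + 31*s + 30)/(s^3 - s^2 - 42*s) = (s^3 + 10*s^2 + 31*s + 30)/(s*(s^2 - s - 42))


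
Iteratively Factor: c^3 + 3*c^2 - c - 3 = (c + 1)*(c^2 + 2*c - 3) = (c + 1)*(c + 3)*(c - 1)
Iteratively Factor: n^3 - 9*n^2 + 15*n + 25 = (n + 1)*(n^2 - 10*n + 25) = (n - 5)*(n + 1)*(n - 5)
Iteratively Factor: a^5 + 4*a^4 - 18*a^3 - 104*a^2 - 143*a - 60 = (a + 1)*(a^4 + 3*a^3 - 21*a^2 - 83*a - 60) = (a + 1)*(a + 4)*(a^3 - a^2 - 17*a - 15) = (a + 1)*(a + 3)*(a + 4)*(a^2 - 4*a - 5) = (a - 5)*(a + 1)*(a + 3)*(a + 4)*(a + 1)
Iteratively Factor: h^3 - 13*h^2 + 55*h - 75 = (h - 5)*(h^2 - 8*h + 15) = (h - 5)*(h - 3)*(h - 5)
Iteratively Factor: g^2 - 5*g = (g - 5)*(g)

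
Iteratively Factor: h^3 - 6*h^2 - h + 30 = (h - 5)*(h^2 - h - 6) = (h - 5)*(h - 3)*(h + 2)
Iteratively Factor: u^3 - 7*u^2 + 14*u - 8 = (u - 1)*(u^2 - 6*u + 8) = (u - 4)*(u - 1)*(u - 2)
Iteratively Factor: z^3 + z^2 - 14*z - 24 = (z + 3)*(z^2 - 2*z - 8) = (z + 2)*(z + 3)*(z - 4)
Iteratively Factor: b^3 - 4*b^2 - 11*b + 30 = (b - 2)*(b^2 - 2*b - 15) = (b - 5)*(b - 2)*(b + 3)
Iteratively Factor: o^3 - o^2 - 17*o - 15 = (o - 5)*(o^2 + 4*o + 3) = (o - 5)*(o + 3)*(o + 1)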